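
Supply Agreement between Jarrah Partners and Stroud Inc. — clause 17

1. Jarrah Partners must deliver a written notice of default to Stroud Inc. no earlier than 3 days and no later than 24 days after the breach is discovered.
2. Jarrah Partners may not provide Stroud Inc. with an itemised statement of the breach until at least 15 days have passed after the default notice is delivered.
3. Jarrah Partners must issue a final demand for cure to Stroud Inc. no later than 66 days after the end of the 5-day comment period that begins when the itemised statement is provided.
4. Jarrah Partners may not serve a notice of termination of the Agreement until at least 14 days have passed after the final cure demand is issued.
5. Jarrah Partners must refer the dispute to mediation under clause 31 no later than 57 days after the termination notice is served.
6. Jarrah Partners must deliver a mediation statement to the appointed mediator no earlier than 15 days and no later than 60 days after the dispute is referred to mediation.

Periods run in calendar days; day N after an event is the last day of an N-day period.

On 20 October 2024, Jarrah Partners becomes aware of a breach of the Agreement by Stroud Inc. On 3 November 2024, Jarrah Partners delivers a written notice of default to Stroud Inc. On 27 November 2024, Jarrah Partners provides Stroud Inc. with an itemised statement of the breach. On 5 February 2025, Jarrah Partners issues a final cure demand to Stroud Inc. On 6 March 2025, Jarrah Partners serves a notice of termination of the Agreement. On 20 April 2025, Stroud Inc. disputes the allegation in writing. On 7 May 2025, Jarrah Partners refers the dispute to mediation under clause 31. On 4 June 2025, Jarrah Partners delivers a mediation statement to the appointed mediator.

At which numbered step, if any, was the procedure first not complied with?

Step 5

(1) the permitted window runs from 20 October 2024 + 3 = 23 October 2024 to 20 October 2024 + 24 = 13 November 2024; 3 November 2024 falls inside that range.
(2) permitted from 3 November 2024 + 15 days = 18 November 2024 onward; done 27 November 2024, after the minimum wait.
(3) due by 2 December 2024 + 66 days = 6 February 2025; 5 February 2025 is within that limit.
(4) permitted from 5 February 2025 + 14 days = 19 February 2025 onward; 6 March 2025 is on or after that date.
(5) due by 6 March 2025 + 57 days = 2 May 2025; not done until 7 May 2025, 5 days after the deadline.
The procedure was therefore not followed at step 5.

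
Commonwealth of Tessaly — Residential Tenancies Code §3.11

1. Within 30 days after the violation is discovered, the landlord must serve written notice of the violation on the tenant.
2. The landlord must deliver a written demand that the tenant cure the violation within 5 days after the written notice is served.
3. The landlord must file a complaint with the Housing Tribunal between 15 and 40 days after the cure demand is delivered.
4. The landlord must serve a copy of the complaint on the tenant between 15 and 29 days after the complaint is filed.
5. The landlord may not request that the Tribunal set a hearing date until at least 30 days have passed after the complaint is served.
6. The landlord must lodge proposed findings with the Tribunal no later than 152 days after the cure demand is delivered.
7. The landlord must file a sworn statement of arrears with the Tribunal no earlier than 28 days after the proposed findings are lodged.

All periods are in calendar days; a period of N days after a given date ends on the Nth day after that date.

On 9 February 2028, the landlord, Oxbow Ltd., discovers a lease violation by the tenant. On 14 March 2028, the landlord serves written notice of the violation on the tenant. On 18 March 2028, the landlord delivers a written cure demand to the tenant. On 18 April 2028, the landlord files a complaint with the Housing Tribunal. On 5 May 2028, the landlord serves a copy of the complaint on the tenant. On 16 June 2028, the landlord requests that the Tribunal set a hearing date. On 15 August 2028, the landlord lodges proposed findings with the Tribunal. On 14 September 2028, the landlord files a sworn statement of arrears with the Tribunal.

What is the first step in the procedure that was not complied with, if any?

Step 1

Step 1 — counting 30 days from 9 February 2028 (when the violation is discovered) gives a deadline of 10 March 2028; not done until 14 March 2028, 4 days after the deadline.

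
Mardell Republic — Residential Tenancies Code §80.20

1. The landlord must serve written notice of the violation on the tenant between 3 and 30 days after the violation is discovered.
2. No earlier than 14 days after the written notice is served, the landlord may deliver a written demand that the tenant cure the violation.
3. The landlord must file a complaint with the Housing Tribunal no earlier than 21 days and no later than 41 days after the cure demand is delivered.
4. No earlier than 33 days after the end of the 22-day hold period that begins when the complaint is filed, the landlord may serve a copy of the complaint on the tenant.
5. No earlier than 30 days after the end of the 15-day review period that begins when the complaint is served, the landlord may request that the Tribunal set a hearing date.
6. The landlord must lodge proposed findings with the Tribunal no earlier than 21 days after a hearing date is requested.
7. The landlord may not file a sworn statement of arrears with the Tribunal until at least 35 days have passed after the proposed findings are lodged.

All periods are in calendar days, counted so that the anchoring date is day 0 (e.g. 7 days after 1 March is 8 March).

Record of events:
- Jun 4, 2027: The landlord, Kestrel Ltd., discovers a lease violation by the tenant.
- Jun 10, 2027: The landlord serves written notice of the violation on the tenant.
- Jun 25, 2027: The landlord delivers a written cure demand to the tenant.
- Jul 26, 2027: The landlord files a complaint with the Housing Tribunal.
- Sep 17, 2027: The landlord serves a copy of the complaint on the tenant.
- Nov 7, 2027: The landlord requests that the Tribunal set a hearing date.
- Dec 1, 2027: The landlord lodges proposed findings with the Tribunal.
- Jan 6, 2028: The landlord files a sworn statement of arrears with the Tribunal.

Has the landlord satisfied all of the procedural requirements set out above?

Step 1 — 3 and 30 days from Jun 4, 2027 (when the violation is discovered) are Jun 7, 2027 and Jul 4, 2027 respectively; done Jun 10, 2027, which is between those dates.
Step 2 — must wait 14 days from Jun 10, 2027 (when the written notice is served), so not before Jun 24, 2027; done Jun 25, 2027 — permitted.
Step 3 — 21 and 41 days from Jun 25, 2027 (when the cure demand is delivered) are Jul 16, 2027 and Aug 5, 2027 respectively; done Jul 26, 2027, which is between those dates.
Step 4 — must wait 33 days from Aug 17, 2027 (end of the 22-day hold period, which began when the complaint is filed on Jul 26, 2027), so not before Sep 19, 2027; Sep 17, 2027 is 2 days before the earliest permitted date.

No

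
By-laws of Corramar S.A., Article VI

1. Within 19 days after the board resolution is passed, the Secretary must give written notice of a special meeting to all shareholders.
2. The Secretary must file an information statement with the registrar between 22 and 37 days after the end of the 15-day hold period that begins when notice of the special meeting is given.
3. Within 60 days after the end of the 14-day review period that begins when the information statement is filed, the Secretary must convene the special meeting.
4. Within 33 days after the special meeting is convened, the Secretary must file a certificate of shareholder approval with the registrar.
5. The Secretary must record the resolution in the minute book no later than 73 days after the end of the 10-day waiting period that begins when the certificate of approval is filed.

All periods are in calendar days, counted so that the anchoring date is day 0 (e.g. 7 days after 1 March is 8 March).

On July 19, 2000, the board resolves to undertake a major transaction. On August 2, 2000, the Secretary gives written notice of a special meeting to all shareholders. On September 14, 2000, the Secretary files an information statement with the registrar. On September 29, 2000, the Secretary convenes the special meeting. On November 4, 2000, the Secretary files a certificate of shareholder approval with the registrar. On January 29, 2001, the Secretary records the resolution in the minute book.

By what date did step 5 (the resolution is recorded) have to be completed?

January 26, 2001

The certificate of approval is filed on November 4, 2000; the 10-day waiting period therefore ends November 14, 2000, and step 5 runs from that date. 73 days after November 14, 2000 is January 26, 2001.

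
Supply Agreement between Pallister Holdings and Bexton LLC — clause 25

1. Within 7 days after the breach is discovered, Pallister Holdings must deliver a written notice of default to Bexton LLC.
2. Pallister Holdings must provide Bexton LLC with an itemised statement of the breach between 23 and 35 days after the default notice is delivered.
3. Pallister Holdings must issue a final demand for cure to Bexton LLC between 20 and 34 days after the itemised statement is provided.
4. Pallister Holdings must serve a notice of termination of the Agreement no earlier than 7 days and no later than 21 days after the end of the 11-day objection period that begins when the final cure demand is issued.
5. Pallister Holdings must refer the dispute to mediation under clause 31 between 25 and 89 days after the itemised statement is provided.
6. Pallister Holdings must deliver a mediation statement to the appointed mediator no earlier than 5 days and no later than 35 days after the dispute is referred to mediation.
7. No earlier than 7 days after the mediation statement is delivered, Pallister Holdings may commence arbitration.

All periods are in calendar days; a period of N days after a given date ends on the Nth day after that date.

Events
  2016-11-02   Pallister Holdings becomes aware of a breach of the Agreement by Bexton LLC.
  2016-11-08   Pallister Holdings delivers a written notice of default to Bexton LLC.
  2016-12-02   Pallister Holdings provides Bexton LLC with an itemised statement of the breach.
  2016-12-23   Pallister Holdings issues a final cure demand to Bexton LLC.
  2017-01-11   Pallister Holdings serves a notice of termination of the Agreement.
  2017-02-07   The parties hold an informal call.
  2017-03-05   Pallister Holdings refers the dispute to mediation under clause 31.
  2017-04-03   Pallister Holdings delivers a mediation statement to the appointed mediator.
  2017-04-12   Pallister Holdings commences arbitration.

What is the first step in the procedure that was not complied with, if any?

(1) due by 2016-11-02 + 7 days = 2016-11-09; completed 2016-11-08, before the deadline.
(2) the permitted window runs from 2016-11-08 + 23 = 2016-12-01 to 2016-11-08 + 35 = 2016-12-13; done 2016-12-02, which is between those dates.
(3) the permitted window runs from 2016-12-02 + 20 = 2016-12-22 to 2016-12-02 + 34 = 2017-01-05; done 2016-12-23 — within the window.
(4) the permitted window runs from 2017-01-03 + 7 = 2017-01-10 to 2017-01-03 + 21 = 2017-01-24; done 2017-01-11 — within the window.
(5) the permitted window runs from 2016-12-02 + 25 = 2016-12-27 to 2016-12-02 + 89 = 2017-03-01; done 2017-03-05 — 4 days after the window closed.
That is the first point of non-compliance.

Step 5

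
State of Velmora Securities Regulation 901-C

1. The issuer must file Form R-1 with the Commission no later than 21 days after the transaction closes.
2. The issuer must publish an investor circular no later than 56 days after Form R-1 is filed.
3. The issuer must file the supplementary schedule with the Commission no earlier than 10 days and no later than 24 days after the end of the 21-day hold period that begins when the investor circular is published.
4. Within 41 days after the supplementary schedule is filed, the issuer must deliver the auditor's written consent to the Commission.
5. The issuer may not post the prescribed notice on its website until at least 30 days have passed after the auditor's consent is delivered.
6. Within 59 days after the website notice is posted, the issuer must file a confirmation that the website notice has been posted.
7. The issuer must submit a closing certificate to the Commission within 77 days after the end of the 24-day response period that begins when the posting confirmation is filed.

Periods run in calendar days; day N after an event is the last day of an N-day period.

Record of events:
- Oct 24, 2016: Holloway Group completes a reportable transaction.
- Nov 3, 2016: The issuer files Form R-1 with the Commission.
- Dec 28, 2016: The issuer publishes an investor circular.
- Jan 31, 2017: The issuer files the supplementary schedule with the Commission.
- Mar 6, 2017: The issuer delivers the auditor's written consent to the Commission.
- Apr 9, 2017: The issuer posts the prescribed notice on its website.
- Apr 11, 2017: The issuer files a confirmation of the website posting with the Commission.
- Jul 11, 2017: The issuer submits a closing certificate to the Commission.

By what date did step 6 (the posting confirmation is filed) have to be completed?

Step 6 runs from Apr 9, 2017, when the website notice is posted. 59 days after Apr 9, 2017 is Jun 7, 2017.

Jun 7, 2017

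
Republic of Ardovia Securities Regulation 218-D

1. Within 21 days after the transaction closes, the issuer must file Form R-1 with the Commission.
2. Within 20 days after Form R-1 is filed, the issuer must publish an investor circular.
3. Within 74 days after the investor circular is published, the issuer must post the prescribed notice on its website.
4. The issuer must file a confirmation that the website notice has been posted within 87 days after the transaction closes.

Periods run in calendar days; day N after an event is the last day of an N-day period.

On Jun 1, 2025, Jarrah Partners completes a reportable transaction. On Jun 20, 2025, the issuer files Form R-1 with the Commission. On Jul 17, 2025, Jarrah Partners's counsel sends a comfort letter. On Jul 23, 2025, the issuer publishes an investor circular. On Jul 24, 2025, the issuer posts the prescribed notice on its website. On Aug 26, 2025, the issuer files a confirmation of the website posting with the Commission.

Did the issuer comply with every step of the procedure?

(1) due by Jun 1, 2025 + 21 days = Jun 22, 2025; completed Jun 20, 2025, before the deadline.
(2) due by Jun 20, 2025 + 20 days = Jul 10, 2025; Jul 23, 2025 misses that deadline by 13 days.
The analysis stops there.

No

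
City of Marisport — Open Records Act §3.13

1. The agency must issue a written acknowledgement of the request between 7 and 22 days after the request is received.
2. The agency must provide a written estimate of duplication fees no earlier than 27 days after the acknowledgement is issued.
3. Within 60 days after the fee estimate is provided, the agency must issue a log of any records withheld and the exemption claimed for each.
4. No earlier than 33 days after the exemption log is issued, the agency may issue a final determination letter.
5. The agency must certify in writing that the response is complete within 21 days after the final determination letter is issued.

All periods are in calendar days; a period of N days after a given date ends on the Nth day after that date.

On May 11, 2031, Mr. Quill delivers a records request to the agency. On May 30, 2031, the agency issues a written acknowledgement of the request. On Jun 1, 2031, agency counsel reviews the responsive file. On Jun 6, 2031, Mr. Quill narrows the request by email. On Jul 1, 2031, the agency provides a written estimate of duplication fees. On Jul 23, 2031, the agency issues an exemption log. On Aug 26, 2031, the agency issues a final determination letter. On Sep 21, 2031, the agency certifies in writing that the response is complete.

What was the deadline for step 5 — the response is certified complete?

Step 5 runs from Aug 26, 2031, when the final determination letter is issued. 21 days after Aug 26, 2031 is Sep 16, 2031.

Sep 16, 2031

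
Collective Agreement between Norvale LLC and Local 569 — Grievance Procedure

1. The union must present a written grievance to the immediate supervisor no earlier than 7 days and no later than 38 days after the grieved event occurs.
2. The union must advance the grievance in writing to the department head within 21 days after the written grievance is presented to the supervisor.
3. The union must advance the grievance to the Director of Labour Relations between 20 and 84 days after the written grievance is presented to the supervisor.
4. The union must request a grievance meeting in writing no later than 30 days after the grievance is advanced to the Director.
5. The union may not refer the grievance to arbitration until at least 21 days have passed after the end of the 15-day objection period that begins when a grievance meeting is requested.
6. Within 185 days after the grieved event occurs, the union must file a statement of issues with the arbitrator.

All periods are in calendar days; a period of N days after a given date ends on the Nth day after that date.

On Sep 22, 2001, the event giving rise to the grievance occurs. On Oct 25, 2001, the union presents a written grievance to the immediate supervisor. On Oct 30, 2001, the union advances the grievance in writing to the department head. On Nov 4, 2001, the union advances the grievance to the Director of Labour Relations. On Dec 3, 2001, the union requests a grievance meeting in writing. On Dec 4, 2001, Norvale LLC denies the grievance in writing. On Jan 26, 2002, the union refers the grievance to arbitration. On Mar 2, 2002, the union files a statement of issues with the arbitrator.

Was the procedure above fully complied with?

Step 1: the window is 7–38 days after Sep 22, 2001 (when the grieved event occurs), so Sep 29, 2001 through Oct 30, 2001; Oct 25, 2001 falls inside that range.
Step 2: 21 days after Oct 25, 2001 (when the written grievance is presented to the supervisor) is Nov 15, 2001; Oct 30, 2001 is within that limit.
Step 3: the window is 20–84 days after Oct 25, 2001 (when the written grievance is presented to the supervisor), so Nov 14, 2001 through Jan 17, 2002; done Nov 4, 2001 — 10 days before the window opened.
The analysis stops there.

No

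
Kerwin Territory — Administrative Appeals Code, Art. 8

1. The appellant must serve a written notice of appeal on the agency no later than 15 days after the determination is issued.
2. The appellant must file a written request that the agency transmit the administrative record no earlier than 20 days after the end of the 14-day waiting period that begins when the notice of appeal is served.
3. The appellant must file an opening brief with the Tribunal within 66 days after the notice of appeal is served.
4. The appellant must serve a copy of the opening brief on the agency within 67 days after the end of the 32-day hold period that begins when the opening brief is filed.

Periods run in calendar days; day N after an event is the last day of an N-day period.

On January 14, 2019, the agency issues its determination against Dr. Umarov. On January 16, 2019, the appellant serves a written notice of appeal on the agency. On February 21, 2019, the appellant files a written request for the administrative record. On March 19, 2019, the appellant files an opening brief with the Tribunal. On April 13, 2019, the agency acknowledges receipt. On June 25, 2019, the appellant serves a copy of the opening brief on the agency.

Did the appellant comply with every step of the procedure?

Step 1 — counting 15 days from January 14, 2019 (when the determination is issued) gives a deadline of January 29, 2019; January 16, 2019 is within that limit.
Step 2 — must wait 20 days from January 30, 2019 (end of the 14-day waiting period, which began when the notice of appeal is served on January 16, 2019), so not before February 19, 2019; done February 21, 2019 — permitted.
Step 3 — counting 66 days from January 16, 2019 (when the notice of appeal is served) gives a deadline of March 23, 2019; done March 19, 2019 — timely.
Step 4 — counting 67 days from April 20, 2019 (end of the 32-day hold period, which began when the opening brief is filed on March 19, 2019) gives a deadline of June 26, 2019; June 25, 2019 is within that limit.

Yes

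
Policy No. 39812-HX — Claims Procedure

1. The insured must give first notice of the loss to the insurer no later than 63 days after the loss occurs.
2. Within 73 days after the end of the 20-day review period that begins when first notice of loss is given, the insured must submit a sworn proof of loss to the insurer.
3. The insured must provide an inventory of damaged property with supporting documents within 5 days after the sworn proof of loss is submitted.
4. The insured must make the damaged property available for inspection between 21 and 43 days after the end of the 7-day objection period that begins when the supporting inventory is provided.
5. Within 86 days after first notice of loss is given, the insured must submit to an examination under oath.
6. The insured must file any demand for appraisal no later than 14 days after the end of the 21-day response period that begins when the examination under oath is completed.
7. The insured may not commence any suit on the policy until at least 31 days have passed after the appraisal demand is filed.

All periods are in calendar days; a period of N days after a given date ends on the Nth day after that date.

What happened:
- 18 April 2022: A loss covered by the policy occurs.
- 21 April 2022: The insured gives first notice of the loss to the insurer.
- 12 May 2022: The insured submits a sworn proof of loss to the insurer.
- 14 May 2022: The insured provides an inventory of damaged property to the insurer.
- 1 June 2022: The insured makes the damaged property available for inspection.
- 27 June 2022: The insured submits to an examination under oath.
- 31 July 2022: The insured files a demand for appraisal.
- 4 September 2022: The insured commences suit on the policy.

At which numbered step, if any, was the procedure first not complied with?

Step 4

Step 1: 63 days after 18 April 2022 (when the loss occurs) is 20 June 2022; 21 April 2022 is within that limit.
Step 2: 73 days after 11 May 2022 (end of the 20-day review period, which began when first notice of loss is given on 21 April 2022) is 23 July 2022; 12 May 2022 is within that limit.
Step 3: 5 days after 12 May 2022 (when the sworn proof of loss is submitted) is 17 May 2022; done 14 May 2022 — timely.
Step 4: the window is 21–43 days after 21 May 2022 (end of the 7-day objection period, which began when the supporting inventory is provided on 14 May 2022), so 11 June 2022 through 3 July 2022; done 1 June 2022 — 10 days before the window opened.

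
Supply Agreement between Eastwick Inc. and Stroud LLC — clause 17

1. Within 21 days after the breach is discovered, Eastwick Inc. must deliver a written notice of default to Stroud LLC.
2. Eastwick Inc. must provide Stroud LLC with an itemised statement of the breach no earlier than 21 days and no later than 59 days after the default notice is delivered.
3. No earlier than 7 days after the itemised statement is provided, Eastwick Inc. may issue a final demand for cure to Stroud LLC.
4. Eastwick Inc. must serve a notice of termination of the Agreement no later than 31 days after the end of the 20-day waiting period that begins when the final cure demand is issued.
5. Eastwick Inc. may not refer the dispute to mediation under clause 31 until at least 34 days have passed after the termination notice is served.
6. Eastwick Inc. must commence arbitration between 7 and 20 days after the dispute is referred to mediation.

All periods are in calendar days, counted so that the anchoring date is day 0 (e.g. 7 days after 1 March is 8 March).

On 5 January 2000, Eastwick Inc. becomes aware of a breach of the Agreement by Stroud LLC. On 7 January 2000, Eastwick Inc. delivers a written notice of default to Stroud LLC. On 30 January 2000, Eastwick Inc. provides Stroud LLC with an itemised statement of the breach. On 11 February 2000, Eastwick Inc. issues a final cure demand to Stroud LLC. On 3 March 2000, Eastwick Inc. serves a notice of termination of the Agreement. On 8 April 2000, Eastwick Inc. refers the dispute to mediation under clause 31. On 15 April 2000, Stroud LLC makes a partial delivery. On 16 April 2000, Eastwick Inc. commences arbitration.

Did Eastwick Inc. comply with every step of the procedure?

Step 1 — counting 21 days from 5 January 2000 (when the breach is discovered) gives a deadline of 26 January 2000; completed 7 January 2000, before the deadline.
Step 2 — 21 and 59 days from 7 January 2000 (when the default notice is delivered) are 28 January 2000 and 6 March 2000 respectively; done 30 January 2000, which is between those dates.
Step 3 — must wait 7 days from 30 January 2000 (when the itemised statement is provided), so not before 6 February 2000; done 11 February 2000, after the minimum wait.
Step 4 — counting 31 days from 2 March 2000 (end of the 20-day waiting period, which began when the final cure demand is issued on 11 February 2000) gives a deadline of 2 April 2000; 3 March 2000 is within that limit.
Step 5 — must wait 34 days from 3 March 2000 (when the termination notice is served), so not before 6 April 2000; done 8 April 2000 — permitted.
Step 6 — 7 and 20 days from 8 April 2000 (when the dispute is referred to mediation) are 15 April 2000 and 28 April 2000 respectively; done 16 April 2000 — within the window.

Yes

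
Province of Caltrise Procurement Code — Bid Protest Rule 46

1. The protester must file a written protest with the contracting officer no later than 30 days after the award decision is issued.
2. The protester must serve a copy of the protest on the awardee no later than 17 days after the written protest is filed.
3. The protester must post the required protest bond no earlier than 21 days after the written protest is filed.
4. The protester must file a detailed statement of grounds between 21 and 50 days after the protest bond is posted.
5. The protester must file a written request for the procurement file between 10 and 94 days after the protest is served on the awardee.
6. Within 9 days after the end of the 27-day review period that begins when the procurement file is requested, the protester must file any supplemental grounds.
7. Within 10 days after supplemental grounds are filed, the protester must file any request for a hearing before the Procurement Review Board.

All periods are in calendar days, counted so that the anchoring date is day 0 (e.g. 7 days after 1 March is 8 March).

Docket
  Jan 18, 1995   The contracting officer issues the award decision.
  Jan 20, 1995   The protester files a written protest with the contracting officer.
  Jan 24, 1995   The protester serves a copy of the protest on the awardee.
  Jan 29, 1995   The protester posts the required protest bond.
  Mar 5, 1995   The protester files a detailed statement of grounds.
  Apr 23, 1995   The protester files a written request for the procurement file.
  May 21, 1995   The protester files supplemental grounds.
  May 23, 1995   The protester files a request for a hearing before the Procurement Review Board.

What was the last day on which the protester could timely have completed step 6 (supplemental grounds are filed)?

May 29, 1995

The procurement file is requested on Apr 23, 1995; the 27-day review period therefore ends May 20, 1995, and step 6 runs from that date. 9 days after May 20, 1995 is May 29, 1995.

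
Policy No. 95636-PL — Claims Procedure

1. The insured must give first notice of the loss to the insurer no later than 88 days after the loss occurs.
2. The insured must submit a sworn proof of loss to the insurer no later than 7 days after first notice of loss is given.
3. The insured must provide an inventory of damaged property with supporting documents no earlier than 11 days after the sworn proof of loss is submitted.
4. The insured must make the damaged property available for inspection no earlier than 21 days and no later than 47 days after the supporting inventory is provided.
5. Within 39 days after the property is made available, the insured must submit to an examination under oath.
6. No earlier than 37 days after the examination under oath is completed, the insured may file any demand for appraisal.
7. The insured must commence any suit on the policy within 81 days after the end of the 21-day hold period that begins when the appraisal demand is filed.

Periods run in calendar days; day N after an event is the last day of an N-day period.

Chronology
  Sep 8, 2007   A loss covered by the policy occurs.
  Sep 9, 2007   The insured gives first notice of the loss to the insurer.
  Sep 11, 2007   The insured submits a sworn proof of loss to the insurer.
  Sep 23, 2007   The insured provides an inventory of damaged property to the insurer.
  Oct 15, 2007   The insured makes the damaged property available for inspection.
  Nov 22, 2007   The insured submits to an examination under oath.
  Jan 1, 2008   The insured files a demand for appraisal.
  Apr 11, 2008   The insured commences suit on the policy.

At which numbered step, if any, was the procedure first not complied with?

None — every step was satisfied

Step 1 — counting 88 days from Sep 8, 2007 (when the loss occurs) gives a deadline of Dec 5, 2007; completed Sep 9, 2007, before the deadline.
Step 2 — counting 7 days from Sep 9, 2007 (when first notice of loss is given) gives a deadline of Sep 16, 2007; Sep 11, 2007 is within that limit.
Step 3 — must wait 11 days from Sep 11, 2007 (when the sworn proof of loss is submitted), so not before Sep 22, 2007; done Sep 23, 2007 — permitted.
Step 4 — 21 and 47 days from Sep 23, 2007 (when the supporting inventory is provided) are Oct 14, 2007 and Nov 9, 2007 respectively; done Oct 15, 2007 — within the window.
Step 5 — counting 39 days from Oct 15, 2007 (when the property is made available) gives a deadline of Nov 23, 2007; done Nov 22, 2007 — timely.
Step 6 — must wait 37 days from Nov 22, 2007 (when the examination under oath is completed), so not before Dec 29, 2007; done Jan 1, 2008, after the minimum wait.
Step 7 — counting 81 days from Jan 22, 2008 (end of the 21-day hold period, which began when the appraisal demand is filed on Jan 1, 2008) gives a deadline of Apr 12, 2008; Apr 11, 2008 is within that limit.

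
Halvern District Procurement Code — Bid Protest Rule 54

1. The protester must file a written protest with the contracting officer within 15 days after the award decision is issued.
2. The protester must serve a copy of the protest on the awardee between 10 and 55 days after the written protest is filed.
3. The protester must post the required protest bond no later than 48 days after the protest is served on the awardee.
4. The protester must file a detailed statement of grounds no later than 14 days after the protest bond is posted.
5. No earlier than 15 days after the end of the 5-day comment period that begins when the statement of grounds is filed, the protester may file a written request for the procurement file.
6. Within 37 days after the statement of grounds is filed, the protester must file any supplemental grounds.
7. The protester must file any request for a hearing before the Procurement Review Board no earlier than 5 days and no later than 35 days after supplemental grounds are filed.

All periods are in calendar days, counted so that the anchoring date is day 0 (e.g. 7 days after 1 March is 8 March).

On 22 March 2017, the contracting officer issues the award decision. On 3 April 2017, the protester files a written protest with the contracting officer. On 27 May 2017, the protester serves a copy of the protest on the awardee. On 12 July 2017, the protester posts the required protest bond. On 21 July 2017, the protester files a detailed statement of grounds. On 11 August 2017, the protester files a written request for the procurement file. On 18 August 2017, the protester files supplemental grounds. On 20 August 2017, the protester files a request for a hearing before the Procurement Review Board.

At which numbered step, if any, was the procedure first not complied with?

(1) due by 22 March 2017 + 15 days = 6 April 2017; completed 3 April 2017, before the deadline.
(2) the permitted window runs from 3 April 2017 + 10 = 13 April 2017 to 3 April 2017 + 55 = 28 May 2017; 27 May 2017 falls inside that range.
(3) due by 27 May 2017 + 48 days = 14 July 2017; done 12 July 2017 — timely.
(4) due by 12 July 2017 + 14 days = 26 July 2017; done 21 July 2017 — timely.
(5) permitted from 26 July 2017 + 15 days = 10 August 2017 onward; done 11 August 2017 — permitted.
(6) due by 21 July 2017 + 37 days = 27 August 2017; completed 18 August 2017, before the deadline.
(7) the permitted window runs from 18 August 2017 + 5 = 23 August 2017 to 18 August 2017 + 35 = 22 September 2017; 20 August 2017 is 3 days too early.

Step 7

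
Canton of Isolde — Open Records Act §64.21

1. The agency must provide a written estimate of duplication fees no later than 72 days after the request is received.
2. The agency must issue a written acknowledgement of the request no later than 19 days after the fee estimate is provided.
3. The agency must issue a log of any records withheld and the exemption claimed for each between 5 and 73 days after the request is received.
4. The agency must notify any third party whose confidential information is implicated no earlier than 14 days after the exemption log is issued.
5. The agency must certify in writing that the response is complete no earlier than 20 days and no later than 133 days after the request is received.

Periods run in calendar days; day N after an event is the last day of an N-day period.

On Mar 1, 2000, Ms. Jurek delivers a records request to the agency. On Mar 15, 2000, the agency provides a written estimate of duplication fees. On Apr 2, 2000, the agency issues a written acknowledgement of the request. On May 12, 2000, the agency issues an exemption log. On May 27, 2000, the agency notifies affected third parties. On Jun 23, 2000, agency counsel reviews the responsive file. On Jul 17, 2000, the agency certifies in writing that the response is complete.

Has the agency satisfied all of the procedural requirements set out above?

No

Step 1 — counting 72 days from Mar 1, 2000 (when the request is received) gives a deadline of May 12, 2000; Mar 15, 2000 is within that limit.
Step 2 — counting 19 days from Mar 15, 2000 (when the fee estimate is provided) gives a deadline of Apr 3, 2000; completed Apr 2, 2000, before the deadline.
Step 3 — 5 and 73 days from Mar 1, 2000 (when the request is received) are Mar 6, 2000 and May 13, 2000 respectively; May 12, 2000 falls inside that range.
Step 4 — must wait 14 days from May 12, 2000 (when the exemption log is issued), so not before May 26, 2000; done May 27, 2000, after the minimum wait.
Step 5 — 20 and 133 days from Mar 1, 2000 (when the request is received) are Mar 21, 2000 and Jul 12, 2000 respectively; done Jul 17, 2000 — 5 days after the window closed.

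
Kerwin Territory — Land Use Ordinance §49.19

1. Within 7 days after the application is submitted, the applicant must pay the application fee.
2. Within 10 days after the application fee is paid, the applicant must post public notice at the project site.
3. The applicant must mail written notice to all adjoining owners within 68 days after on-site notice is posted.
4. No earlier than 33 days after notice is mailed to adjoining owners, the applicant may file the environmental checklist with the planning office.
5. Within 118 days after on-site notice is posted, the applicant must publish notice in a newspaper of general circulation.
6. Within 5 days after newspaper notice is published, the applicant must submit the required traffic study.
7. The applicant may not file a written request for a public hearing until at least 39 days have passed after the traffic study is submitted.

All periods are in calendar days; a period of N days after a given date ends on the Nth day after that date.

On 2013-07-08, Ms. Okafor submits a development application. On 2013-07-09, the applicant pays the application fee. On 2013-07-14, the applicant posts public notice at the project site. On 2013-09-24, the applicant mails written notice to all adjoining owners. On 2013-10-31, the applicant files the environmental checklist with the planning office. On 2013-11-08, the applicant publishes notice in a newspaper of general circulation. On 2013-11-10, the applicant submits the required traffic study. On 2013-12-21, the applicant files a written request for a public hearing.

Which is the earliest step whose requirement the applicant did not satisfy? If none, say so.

Step 3

Step 1: 7 days after 2013-07-08 (when the application is submitted) is 2013-07-15; 2013-07-09 is within that limit.
Step 2: 10 days after 2013-07-09 (when the application fee is paid) is 2013-07-19; done 2013-07-14 — timely.
Step 3: 68 days after 2013-07-14 (when on-site notice is posted) is 2013-09-20; done 2013-09-24 — 4 days late.
Later steps need not be reached.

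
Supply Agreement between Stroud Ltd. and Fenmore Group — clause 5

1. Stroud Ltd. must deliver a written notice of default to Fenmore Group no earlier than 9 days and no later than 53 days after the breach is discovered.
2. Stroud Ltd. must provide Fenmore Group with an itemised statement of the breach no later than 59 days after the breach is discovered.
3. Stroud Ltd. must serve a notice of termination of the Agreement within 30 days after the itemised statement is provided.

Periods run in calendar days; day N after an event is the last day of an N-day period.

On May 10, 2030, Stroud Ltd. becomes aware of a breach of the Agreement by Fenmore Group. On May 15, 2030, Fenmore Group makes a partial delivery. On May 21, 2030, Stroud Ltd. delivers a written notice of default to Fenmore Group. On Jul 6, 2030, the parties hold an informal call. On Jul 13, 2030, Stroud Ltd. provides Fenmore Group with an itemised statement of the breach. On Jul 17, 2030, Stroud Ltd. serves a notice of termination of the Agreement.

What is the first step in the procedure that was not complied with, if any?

Step 1 — 9 and 53 days from May 10, 2030 (when the breach is discovered) are May 19, 2030 and Jul 2, 2030 respectively; done May 21, 2030 — within the window.
Step 2 — counting 59 days from May 10, 2030 (when the breach is discovered) gives a deadline of Jul 8, 2030; done Jul 13, 2030 — 5 days late.
The analysis stops there.

Step 2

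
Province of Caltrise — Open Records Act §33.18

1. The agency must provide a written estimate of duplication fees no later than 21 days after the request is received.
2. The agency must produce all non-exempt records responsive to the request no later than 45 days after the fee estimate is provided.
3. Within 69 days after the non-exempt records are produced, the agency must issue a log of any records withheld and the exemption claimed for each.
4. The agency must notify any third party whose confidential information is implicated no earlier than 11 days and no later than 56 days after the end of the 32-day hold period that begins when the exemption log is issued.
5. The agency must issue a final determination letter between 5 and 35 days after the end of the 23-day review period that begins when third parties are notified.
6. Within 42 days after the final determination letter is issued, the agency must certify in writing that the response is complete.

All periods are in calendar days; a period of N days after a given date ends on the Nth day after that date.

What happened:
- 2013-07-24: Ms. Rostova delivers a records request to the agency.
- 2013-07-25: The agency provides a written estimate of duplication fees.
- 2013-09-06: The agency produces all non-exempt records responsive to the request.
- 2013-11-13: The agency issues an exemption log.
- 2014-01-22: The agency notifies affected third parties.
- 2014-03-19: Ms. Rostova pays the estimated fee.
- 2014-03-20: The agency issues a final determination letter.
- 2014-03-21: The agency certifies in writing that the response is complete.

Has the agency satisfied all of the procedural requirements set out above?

(1) due by 2013-07-24 + 21 days = 2013-08-14; done 2013-07-25 — timely.
(2) due by 2013-07-25 + 45 days = 2013-09-08; 2013-09-06 is within that limit.
(3) due by 2013-09-06 + 69 days = 2013-11-14; completed 2013-11-13, before the deadline.
(4) the permitted window runs from 2013-12-15 + 11 = 2013-12-26 to 2013-12-15 + 56 = 2014-02-09; 2014-01-22 falls inside that range.
(5) the permitted window runs from 2014-02-14 + 5 = 2014-02-19 to 2014-02-14 + 35 = 2014-03-21; 2014-03-20 falls inside that range.
(6) due by 2014-03-20 + 42 days = 2014-05-01; completed 2014-03-21, before the deadline.

Yes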